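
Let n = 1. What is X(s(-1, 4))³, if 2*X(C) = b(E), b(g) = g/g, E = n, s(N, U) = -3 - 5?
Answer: ⅛ ≈ 0.12500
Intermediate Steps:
s(N, U) = -8
E = 1
b(g) = 1
X(C) = ½ (X(C) = (½)*1 = ½)
X(s(-1, 4))³ = (½)³ = ⅛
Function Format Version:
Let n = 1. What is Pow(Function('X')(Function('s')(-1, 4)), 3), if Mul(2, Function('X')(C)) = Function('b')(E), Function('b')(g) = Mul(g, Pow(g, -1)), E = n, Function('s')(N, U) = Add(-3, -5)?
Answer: Rational(1, 8) ≈ 0.12500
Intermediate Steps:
Function('s')(N, U) = -8
E = 1
Function('b')(g) = 1
Function('X')(C) = Rational(1, 2) (Function('X')(C) = Mul(Rational(1, 2), 1) = Rational(1, 2))
Pow(Function('X')(Function('s')(-1, 4)), 3) = Pow(Rational(1, 2), 3) = Rational(1, 8)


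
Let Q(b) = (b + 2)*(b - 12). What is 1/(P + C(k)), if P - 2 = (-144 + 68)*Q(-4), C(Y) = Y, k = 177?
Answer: -1/2253 ≈ -0.00044385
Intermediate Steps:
Q(b) = (-12 + b)*(2 + b) (Q(b) = (2 + b)*(-12 + b) = (-12 + b)*(2 + b))
P = -2430 (P = 2 + (-144 + 68)*(-24 + (-4)² - 10*(-4)) = 2 - 76*(-24 + 16 + 40) = 2 - 76*32 = 2 - 2432 = -2430)
1/(P + C(k)) = 1/(-2430 + 177) = 1/(-2253) = -1/2253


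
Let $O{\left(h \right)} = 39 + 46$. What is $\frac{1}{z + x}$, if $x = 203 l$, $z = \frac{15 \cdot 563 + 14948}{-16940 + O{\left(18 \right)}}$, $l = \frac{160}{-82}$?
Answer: $- \frac{691055}{274684313} \approx -0.0025158$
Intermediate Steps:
$O{\left(h \right)} = 85$
$l = - \frac{80}{41}$ ($l = 160 \left(- \frac{1}{82}\right) = - \frac{80}{41} \approx -1.9512$)
$z = - \frac{23393}{16855}$ ($z = \frac{15 \cdot 563 + 14948}{-16940 + 85} = \frac{8445 + 14948}{-16855} = 23393 \left(- \frac{1}{16855}\right) = - \frac{23393}{16855} \approx -1.3879$)
$x = - \frac{16240}{41}$ ($x = 203 \left(- \frac{80}{41}\right) = - \frac{16240}{41} \approx -396.1$)
$\frac{1}{z + x} = \frac{1}{- \frac{23393}{16855} - \frac{16240}{41}} = \frac{1}{- \frac{274684313}{691055}} = - \frac{691055}{274684313}$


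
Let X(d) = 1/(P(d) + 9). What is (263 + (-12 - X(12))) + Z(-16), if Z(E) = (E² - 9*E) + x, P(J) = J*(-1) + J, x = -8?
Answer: 5786/9 ≈ 642.89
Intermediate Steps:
P(J) = 0 (P(J) = -J + J = 0)
X(d) = ⅑ (X(d) = 1/(0 + 9) = 1/9 = ⅑)
Z(E) = -8 + E² - 9*E (Z(E) = (E² - 9*E) - 8 = -8 + E² - 9*E)
(263 + (-12 - X(12))) + Z(-16) = (263 + (-12 - 1*⅑)) + (-8 + (-16)² - 9*(-16)) = (263 + (-12 - ⅑)) + (-8 + 256 + 144) = (263 - 109/9) + 392 = 2258/9 + 392 = 5786/9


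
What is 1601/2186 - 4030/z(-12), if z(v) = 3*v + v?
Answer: 2221607/26232 ≈ 84.691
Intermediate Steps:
z(v) = 4*v
1601/2186 - 4030/z(-12) = 1601/2186 - 4030/(4*(-12)) = 1601*(1/2186) - 4030/(-48) = 1601/2186 - 4030*(-1/48) = 1601/2186 + 2015/24 = 2221607/26232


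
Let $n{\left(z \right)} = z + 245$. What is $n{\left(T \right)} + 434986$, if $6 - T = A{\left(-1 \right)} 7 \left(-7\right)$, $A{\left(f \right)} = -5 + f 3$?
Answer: $434845$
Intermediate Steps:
$A{\left(f \right)} = -5 + 3 f$
$T = -386$ ($T = 6 - \left(-5 + 3 \left(-1\right)\right) 7 \left(-7\right) = 6 - \left(-5 - 3\right) 7 \left(-7\right) = 6 - \left(-8\right) 7 \left(-7\right) = 6 - \left(-56\right) \left(-7\right) = 6 - 392 = -386$)
$n{\left(z \right)} = 245 + z$
$n{\left(T \right)} + 434986 = \left(245 - 386\right) + 434986 = -141 + 434986 = 434845$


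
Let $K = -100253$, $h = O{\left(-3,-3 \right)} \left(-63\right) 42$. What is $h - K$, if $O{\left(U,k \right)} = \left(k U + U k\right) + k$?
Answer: $60563$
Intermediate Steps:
$O{\left(U,k \right)} = k + 2 U k$ ($O{\left(U,k \right)} = \left(U k + U k\right) + k = 2 U k + k = k + 2 U k$)
$h = -39690$ ($h = - 3 \left(1 + 2 \left(-3\right)\right) \left(-63\right) 42 = - 3 \left(1 - 6\right) \left(-63\right) 42 = \left(-3\right) \left(-5\right) \left(-63\right) 42 = 15 \left(-63\right) 42 = \left(-945\right) 42 = -39690$)
$h - K = -39690 - -100253 = -39690 + 100253 = 60563$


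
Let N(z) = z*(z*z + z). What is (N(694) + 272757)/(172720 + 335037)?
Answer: 335009777/507757 ≈ 659.78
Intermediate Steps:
N(z) = z*(z + z**2) (N(z) = z*(z**2 + z) = z*(z + z**2))
(N(694) + 272757)/(172720 + 335037) = (694**2*(1 + 694) + 272757)/(172720 + 335037) = (481636*695 + 272757)/507757 = (334737020 + 272757)*(1/507757) = 335009777*(1/507757) = 335009777/507757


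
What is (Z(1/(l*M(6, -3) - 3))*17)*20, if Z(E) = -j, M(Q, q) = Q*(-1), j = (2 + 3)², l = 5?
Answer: -8500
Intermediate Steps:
j = 25 (j = 5² = 25)
M(Q, q) = -Q
Z(E) = -25 (Z(E) = -1*25 = -25)
(Z(1/(l*M(6, -3) - 3))*17)*20 = -25*17*20 = -425*20 = -8500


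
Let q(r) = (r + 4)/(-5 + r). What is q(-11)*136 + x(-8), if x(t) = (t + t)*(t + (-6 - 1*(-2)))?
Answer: 503/2 ≈ 251.50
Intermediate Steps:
x(t) = 2*t*(-4 + t) (x(t) = (2*t)*(t + (-6 + 2)) = (2*t)*(t - 4) = (2*t)*(-4 + t) = 2*t*(-4 + t))
q(r) = (4 + r)/(-5 + r)
q(-11)*136 + x(-8) = ((4 - 11)/(-5 - 11))*136 + 2*(-8)*(-4 - 8) = (-7/(-16))*136 + 2*(-8)*(-12) = -1/16*(-7)*136 + 192 = (7/16)*136 + 192 = 119/2 + 192 = 503/2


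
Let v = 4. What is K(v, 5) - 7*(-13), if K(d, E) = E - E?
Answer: 91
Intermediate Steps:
K(d, E) = 0
K(v, 5) - 7*(-13) = 0 - 7*(-13) = 0 + 91 = 91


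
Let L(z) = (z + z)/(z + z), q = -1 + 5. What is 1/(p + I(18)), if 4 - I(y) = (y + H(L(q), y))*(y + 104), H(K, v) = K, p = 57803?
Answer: 1/55489 ≈ 1.8022e-5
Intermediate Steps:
q = 4
L(z) = 1 (L(z) = (2*z)/((2*z)) = (2*z)*(1/(2*z)) = 1)
I(y) = 4 - (1 + y)*(104 + y) (I(y) = 4 - (y + 1)*(y + 104) = 4 - (1 + y)*(104 + y))
1/(p + I(18)) = 1/(57803 + (-100 - 1*18² - 105*18)) = 1/(57803 + (-100 - 1*324 - 1890)) = 1/(57803 + (-100 - 324 - 1890)) = 1/(57803 - 2314) = 1/55489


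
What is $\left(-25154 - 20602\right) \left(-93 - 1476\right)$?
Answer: $71791164$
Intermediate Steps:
$\left(-25154 - 20602\right) \left(-93 - 1476\right) = \left(-45756\right) \left(-1569\right) = 71791164$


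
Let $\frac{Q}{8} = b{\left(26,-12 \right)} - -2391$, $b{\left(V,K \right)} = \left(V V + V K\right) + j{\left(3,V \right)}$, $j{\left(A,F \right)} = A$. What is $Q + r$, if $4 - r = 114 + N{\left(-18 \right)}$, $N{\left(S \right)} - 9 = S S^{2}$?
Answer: $27777$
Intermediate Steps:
$N{\left(S \right)} = 9 + S^{3}$ ($N{\left(S \right)} = 9 + S S^{2} = 9 + S^{3}$)
$b{\left(V,K \right)} = 3 + V^{2} + K V$ ($b{\left(V,K \right)} = \left(V V + V K\right) + 3 = \left(V^{2} + K V\right) + 3 = 3 + V^{2} + K V$)
$r = 5713$ ($r = 4 - \left(114 + \left(9 + \left(-18\right)^{3}\right)\right) = 4 - \left(114 + \left(9 - 5832\right)\right) = 4 - \left(114 - 5823\right) = 4 - -5709 = 4 + 5709 = 5713$)
$Q = 22064$ ($Q = 8 \left(\left(3 + 26^{2} - 312\right) - -2391\right) = 8 \left(\left(3 + 676 - 312\right) + 2391\right) = 8 \left(367 + 2391\right) = 8 \cdot 2758 = 22064$)
$Q + r = 22064 + 5713 = 27777$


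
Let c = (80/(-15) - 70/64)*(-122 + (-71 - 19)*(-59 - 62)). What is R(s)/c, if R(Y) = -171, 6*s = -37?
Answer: 1026/415241 ≈ 0.0024709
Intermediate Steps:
s = -37/6 (s = (⅙)*(-37) = -37/6 ≈ -6.1667)
c = -415241/6 (c = (80*(-1/15) - 70*1/64)*(-122 - 90*(-121)) = (-16/3 - 35/32)*(-122 + 10890) = -617/96*10768 = -415241/6 ≈ -69207.)
R(s)/c = -171/(-415241/6) = -171*(-6/415241) = 1026/415241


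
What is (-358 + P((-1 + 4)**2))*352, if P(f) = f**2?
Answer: -97504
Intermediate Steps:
(-358 + P((-1 + 4)**2))*352 = (-358 + ((-1 + 4)**2)**2)*352 = (-358 + (3**2)**2)*352 = (-358 + 9**2)*352 = (-358 + 81)*352 = -277*352 = -97504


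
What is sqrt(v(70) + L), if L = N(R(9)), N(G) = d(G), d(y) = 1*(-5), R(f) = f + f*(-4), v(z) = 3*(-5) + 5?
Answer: I*sqrt(15) ≈ 3.873*I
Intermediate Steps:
v(z) = -10 (v(z) = -15 + 5 = -10)
R(f) = -3*f (R(f) = f - 4*f = -3*f)
d(y) = -5
N(G) = -5
L = -5
sqrt(v(70) + L) = sqrt(-10 - 5) = sqrt(-15) = I*sqrt(15)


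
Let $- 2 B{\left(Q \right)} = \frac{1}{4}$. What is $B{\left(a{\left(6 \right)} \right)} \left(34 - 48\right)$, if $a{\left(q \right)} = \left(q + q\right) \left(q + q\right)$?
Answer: $\frac{7}{4} \approx 1.75$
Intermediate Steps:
$a{\left(q \right)} = 4 q^{2}$ ($a{\left(q \right)} = 2 q 2 q = 4 q^{2}$)
$B{\left(Q \right)} = - \frac{1}{8}$ ($B{\left(Q \right)} = - \frac{1}{2 \cdot 4} = \left(- \frac{1}{2}\right) \frac{1}{4} = - \frac{1}{8}$)
$B{\left(a{\left(6 \right)} \right)} \left(34 - 48\right) = - \frac{34 - 48}{8} = \left(- \frac{1}{8}\right) \left(-14\right) = \frac{7}{4}$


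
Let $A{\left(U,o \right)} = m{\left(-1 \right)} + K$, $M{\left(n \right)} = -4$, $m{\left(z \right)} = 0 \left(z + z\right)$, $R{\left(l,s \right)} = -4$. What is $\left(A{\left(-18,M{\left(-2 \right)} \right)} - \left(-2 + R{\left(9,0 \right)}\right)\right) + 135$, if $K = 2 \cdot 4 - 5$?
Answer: $144$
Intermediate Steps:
$m{\left(z \right)} = 0$ ($m{\left(z \right)} = 0 \cdot 2 z = 0$)
$K = 3$ ($K = 8 - 5 = 3$)
$A{\left(U,o \right)} = 3$ ($A{\left(U,o \right)} = 0 + 3 = 3$)
$\left(A{\left(-18,M{\left(-2 \right)} \right)} - \left(-2 + R{\left(9,0 \right)}\right)\right) + 135 = \left(3 + \left(2 - -4\right)\right) + 135 = \left(3 + \left(2 + 4\right)\right) + 135 = \left(3 + 6\right) + 135 = 9 + 135 = 144$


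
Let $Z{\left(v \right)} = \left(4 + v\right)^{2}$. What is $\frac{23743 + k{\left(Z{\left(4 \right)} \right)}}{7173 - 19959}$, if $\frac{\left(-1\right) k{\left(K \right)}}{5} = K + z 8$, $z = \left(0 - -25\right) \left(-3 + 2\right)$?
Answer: $- \frac{8141}{4262} \approx -1.9101$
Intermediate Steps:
$z = -25$ ($z = \left(0 + 25\right) \left(-1\right) = 25 \left(-1\right) = -25$)
$k{\left(K \right)} = 1000 - 5 K$ ($k{\left(K \right)} = - 5 \left(K - 200\right) = - 5 \left(-200 + K\right) = 1000 - 5 K$)
$\frac{23743 + k{\left(Z{\left(4 \right)} \right)}}{7173 - 19959} = \frac{23743 + \left(1000 - 5 \left(4 + 4\right)^{2}\right)}{7173 - 19959} = \frac{23743 + \left(1000 - 5 \cdot 8^{2}\right)}{-12786} = \left(23743 + \left(1000 - 320\right)\right) \left(- \frac{1}{12786}\right) = \left(23743 + 680\right) \left(- \frac{1}{12786}\right) = 24423 \left(- \frac{1}{12786}\right) = - \frac{8141}{4262}$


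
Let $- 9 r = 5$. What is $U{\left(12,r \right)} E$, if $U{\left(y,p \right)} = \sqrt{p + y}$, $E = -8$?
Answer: $- \frac{8 \sqrt{103}}{3} \approx -27.064$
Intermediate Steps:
$r = - \frac{5}{9}$ ($r = \left(- \frac{1}{9}\right) 5 = - \frac{5}{9} \approx -0.55556$)
$U{\left(12,r \right)} E = \sqrt{- \frac{5}{9} + 12} \left(-8\right) = \sqrt{\frac{103}{9}} \left(-8\right) = \frac{\sqrt{103}}{3} \left(-8\right) = - \frac{8 \sqrt{103}}{3}$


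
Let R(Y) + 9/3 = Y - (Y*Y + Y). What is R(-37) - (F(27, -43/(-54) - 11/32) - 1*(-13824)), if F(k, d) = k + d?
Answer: -13153063/864 ≈ -15223.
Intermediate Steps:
F(k, d) = d + k
R(Y) = -3 - Y² (R(Y) = -3 + (Y - (Y*Y + Y)) = -3 + (Y - (Y² + Y)) = -3 + (Y - (Y + Y²)) = -3 + (Y + (-Y - Y²)) = -3 - Y²)
R(-37) - (F(27, -43/(-54) - 11/32) - 1*(-13824)) = (-3 - 1*(-37)²) - (((-43/(-54) - 11/32) + 27) - 1*(-13824)) = (-3 - 1*1369) - (((-43*(-1/54) - 11*1/32) + 27) + 13824) = (-3 - 1369) - (((43/54 - 11/32) + 27) + 13824) = -1372 - ((391/864 + 27) + 13824) = -1372 - (23719/864 + 13824) = -1372 - 1*11967655/864 = -1372 - 11967655/864 = -13153063/864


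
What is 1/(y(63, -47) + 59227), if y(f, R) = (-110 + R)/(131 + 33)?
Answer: 164/9713071 ≈ 1.6884e-5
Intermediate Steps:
y(f, R) = -55/82 + R/164 (y(f, R) = (-110 + R)/164 = (-110 + R)*(1/164) = -55/82 + R/164)
1/(y(63, -47) + 59227) = 1/((-55/82 + (1/164)*(-47)) + 59227) = 1/((-55/82 - 47/164) + 59227) = 1/(-157/164 + 59227) = 1/(9713071/164) = 164/9713071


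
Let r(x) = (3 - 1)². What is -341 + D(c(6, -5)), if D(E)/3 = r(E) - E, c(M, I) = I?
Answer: -314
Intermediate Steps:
r(x) = 4 (r(x) = 2² = 4)
D(E) = 12 - 3*E (D(E) = 3*(4 - E) = 12 - 3*E)
-341 + D(c(6, -5)) = -341 + (12 - 3*(-5)) = -341 + (12 + 15) = -341 + 27 = -314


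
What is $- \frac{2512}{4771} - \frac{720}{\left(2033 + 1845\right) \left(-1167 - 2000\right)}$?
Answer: $- \frac{15424004696}{29297818823} \approx -0.52646$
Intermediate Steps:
$- \frac{2512}{4771} - \frac{720}{\left(2033 + 1845\right) \left(-1167 - 2000\right)} = \left(-2512\right) \frac{1}{4771} - \frac{720}{3878 \left(-3167\right)} = - \frac{2512}{4771} - \frac{720}{-12281626} = - \frac{2512}{4771} - - \frac{360}{6140813} = - \frac{2512}{4771} + \frac{360}{6140813} = - \frac{15424004696}{29297818823}$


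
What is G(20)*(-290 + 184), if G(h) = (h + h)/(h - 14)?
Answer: -2120/3 ≈ -706.67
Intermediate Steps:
G(h) = 2*h/(-14 + h) (G(h) = (2*h)/(-14 + h) = 2*h/(-14 + h))
G(20)*(-290 + 184) = (2*20/(-14 + 20))*(-290 + 184) = (2*20/6)*(-106) = (2*20*(⅙))*(-106) = (20/3)*(-106) = -2120/3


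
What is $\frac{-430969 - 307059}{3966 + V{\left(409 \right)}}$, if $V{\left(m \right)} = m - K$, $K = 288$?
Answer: $- \frac{738028}{4087} \approx -180.58$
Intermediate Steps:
$V{\left(m \right)} = -288 + m$ ($V{\left(m \right)} = m - 288 = -288 + m$)
$\frac{-430969 - 307059}{3966 + V{\left(409 \right)}} = \frac{-430969 - 307059}{3966 + \left(-288 + 409\right)} = - \frac{738028}{3966 + 121} = - \frac{738028}{4087}$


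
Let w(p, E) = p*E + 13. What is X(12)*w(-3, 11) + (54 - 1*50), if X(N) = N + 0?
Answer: -236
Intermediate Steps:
X(N) = N
w(p, E) = 13 + E*p (w(p, E) = E*p + 13 = 13 + E*p)
X(12)*w(-3, 11) + (54 - 1*50) = 12*(13 + 11*(-3)) + (54 - 1*50) = 12*(13 - 33) + (54 - 50) = 12*(-20) + 4 = -240 + 4 = -236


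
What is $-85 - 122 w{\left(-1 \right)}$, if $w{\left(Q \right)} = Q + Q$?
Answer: $159$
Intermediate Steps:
$w{\left(Q \right)} = 2 Q$
$-85 - 122 w{\left(-1 \right)} = -85 - 122 \cdot 2 \left(-1\right) = -85 - -244 = -85 + 244 = 159$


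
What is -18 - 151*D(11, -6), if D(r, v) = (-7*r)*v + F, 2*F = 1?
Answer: -139711/2 ≈ -69856.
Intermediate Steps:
F = ½ (F = (½)*1 = ½ ≈ 0.50000)
D(r, v) = ½ - 7*r*v (D(r, v) = (-7*r)*v + ½ = -7*r*v + ½ = ½ - 7*r*v)
-18 - 151*D(11, -6) = -18 - 151*(½ - 7*11*(-6)) = -18 - 151*(½ + 462) = -18 - 151*925/2 = -18 - 139675/2 = -139711/2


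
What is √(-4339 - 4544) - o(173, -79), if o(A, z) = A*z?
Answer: 13667 + 3*I*√987 ≈ 13667.0 + 94.25*I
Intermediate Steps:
√(-4339 - 4544) - o(173, -79) = √(-4339 - 4544) - 173*(-79) = √(-8883) - 1*(-13667) = 3*I*√987 + 13667 = 13667 + 3*I*√987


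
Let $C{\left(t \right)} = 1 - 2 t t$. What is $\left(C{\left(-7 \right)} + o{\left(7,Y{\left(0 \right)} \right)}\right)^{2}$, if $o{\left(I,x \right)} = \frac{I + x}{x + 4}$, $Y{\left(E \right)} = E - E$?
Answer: $\frac{145161}{16} \approx 9072.6$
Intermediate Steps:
$C{\left(t \right)} = 1 - 2 t^{2}$
$Y{\left(E \right)} = 0$
$o{\left(I,x \right)} = \frac{I + x}{4 + x}$
$\left(C{\left(-7 \right)} + o{\left(7,Y{\left(0 \right)} \right)}\right)^{2} = \left(\left(1 - 2 \left(-7\right)^{2}\right) + \frac{7 + 0}{4 + 0}\right)^{2} = \left(\left(1 - 98\right) + \frac{1}{4} \cdot 7\right)^{2} = \left(-97 + \frac{7}{4}\right)^{2} = \left(- \frac{381}{4}\right)^{2} = \frac{145161}{16}$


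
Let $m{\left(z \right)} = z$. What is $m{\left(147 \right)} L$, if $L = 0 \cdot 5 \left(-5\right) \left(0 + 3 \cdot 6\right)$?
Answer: $0$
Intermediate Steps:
$L = 0$ ($L = 0 \left(-5\right) \left(0 + 18\right) = 0 \cdot 18 = 0$)
$m{\left(147 \right)} L = 147 \cdot 0 = 0$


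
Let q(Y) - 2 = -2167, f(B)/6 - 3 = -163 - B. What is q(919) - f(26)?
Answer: -1049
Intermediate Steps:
f(B) = -960 - 6*B (f(B) = 18 + 6*(-163 - B) = 18 + (-978 - 6*B) = -960 - 6*B)
q(Y) = -2165 (q(Y) = 2 - 2167 = -2165)
q(919) - f(26) = -2165 - (-960 - 6*26) = -2165 - (-960 - 156) = -2165 - 1*(-1116) = -2165 + 1116 = -1049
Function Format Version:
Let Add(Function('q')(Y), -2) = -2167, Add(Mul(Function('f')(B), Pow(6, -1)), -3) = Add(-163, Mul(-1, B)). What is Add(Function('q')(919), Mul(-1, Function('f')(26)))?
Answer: -1049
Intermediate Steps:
Function('f')(B) = Add(-960, Mul(-6, B)) (Function('f')(B) = Add(18, Mul(6, Add(-163, Mul(-1, B)))) = Add(18, Add(-978, Mul(-6, B))) = Add(-960, Mul(-6, B)))
Function('q')(Y) = -2165 (Function('q')(Y) = Add(2, -2167) = -2165)
Add(Function('q')(919), Mul(-1, Function('f')(26))) = Add(-2165, Mul(-1, Add(-960, Mul(-6, 26)))) = Add(-2165, Mul(-1, Add(-960, -156))) = Add(-2165, Mul(-1, -1116)) = Add(-2165, 1116) = -1049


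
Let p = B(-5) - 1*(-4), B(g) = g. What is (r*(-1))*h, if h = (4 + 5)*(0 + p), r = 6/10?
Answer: 27/5 ≈ 5.4000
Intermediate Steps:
r = ⅗ (r = 6*(⅒) = ⅗ ≈ 0.60000)
p = -1 (p = -5 - 1*(-4) = -5 + 4 = -1)
h = -9 (h = (4 + 5)*(0 - 1) = 9*(-1) = -9)
(r*(-1))*h = ((⅗)*(-1))*(-9) = -⅗*(-9) = 27/5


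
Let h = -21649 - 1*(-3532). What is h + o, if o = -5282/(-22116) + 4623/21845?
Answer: -230330006389/12713790 ≈ -18117.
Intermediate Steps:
h = -18117 (h = -21649 + 3532 = -18117)
o = 5727041/12713790 (o = -5282*(-1/22116) + 4623*(1/21845) = 139/582 + 4623/21845 = 5727041/12713790 ≈ 0.45046)
h + o = -18117 + 5727041/12713790 = -230330006389/12713790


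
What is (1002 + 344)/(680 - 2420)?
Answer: -673/870 ≈ -0.77356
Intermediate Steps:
(1002 + 344)/(680 - 2420) = 1346/(-1740) = 1346*(-1/1740) = -673/870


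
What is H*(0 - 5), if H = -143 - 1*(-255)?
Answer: -560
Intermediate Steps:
H = 112 (H = -143 + 255 = 112)
H*(0 - 5) = 112*(0 - 5) = 112*(-5) = -560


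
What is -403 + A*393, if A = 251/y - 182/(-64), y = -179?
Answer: 936617/5728 ≈ 163.52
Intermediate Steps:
A = 8257/5728 (A = 251/(-179) - 182/(-64) = 251*(-1/179) - 182*(-1/64) = -251/179 + 91/32 = 8257/5728 ≈ 1.4415)
-403 + A*393 = -403 + (8257/5728)*393 = -403 + 3245001/5728 = 936617/5728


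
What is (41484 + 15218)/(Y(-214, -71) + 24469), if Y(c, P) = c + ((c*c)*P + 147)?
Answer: -28351/1613557 ≈ -0.017570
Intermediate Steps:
Y(c, P) = 147 + c + P*c² (Y(c, P) = c + (c²*P + 147) = c + (P*c² + 147) = c + (147 + P*c²) = 147 + c + P*c²)
(41484 + 15218)/(Y(-214, -71) + 24469) = (41484 + 15218)/((147 - 214 - 71*(-214)²) + 24469) = 56702/((147 - 214 - 71*45796) + 24469) = 56702/((147 - 214 - 3251516) + 24469) = 56702/(-3251583 + 24469) = 56702/(-3227114) = 56702*(-1/3227114) = -28351/1613557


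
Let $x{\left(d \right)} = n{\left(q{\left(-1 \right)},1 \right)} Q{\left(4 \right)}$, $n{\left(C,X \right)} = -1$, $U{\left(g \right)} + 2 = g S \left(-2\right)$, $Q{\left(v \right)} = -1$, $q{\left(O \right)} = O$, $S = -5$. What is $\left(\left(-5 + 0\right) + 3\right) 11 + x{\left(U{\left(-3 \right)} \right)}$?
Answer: $-21$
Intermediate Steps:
$U{\left(g \right)} = -2 + 10 g$ ($U{\left(g \right)} = -2 + g \left(-5\right) \left(-2\right) = -2 + - 5 g \left(-2\right) = -2 + 10 g$)
$x{\left(d \right)} = 1$ ($x{\left(d \right)} = \left(-1\right) \left(-1\right) = 1$)
$\left(\left(-5 + 0\right) + 3\right) 11 + x{\left(U{\left(-3 \right)} \right)} = \left(\left(-5 + 0\right) + 3\right) 11 + 1 = \left(-5 + 3\right) 11 + 1 = \left(-2\right) 11 + 1 = -22 + 1 = -21$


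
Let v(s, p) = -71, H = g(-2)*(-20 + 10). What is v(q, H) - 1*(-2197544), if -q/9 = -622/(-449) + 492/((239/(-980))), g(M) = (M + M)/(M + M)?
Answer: 2197473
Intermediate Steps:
g(M) = 1 (g(M) = (2*M)/((2*M)) = (2*M)*(1/(2*M)) = 1)
q = 1947070638/107311 (q = -9*(-622/(-449) + 492/((239/(-980)))) = -9*(-622*(-1/449) + 492/((239*(-1/980)))) = -9*(622/449 + 492/(-239/980)) = -9*(622/449 + 492*(-980/239)) = -9*(622/449 - 482160/239) = -9*(-216341182/107311) = 1947070638/107311 ≈ 18144.)
H = -10 (H = 1*(-20 + 10) = 1*(-10) = -10)
v(q, H) - 1*(-2197544) = -71 - 1*(-2197544) = -71 + 2197544 = 2197473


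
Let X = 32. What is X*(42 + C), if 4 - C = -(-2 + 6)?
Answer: 1600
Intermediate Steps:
C = 8 (C = 4 - (-1)*(-2 + 6) = 4 - (-1)*4 = 4 - 1*(-4) = 4 + 4 = 8)
X*(42 + C) = 32*(42 + 8) = 32*50 = 1600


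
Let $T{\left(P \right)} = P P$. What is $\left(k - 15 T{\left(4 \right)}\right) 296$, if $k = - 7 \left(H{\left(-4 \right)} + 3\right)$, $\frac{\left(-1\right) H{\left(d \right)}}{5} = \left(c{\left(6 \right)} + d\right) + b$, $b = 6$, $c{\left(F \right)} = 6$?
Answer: $5624$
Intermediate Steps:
$T{\left(P \right)} = P^{2}$
$H{\left(d \right)} = -60 - 5 d$ ($H{\left(d \right)} = - 5 \left(\left(6 + d\right) + 6\right) = - 5 \left(12 + d\right) = -60 - 5 d$)
$k = 259$ ($k = - 7 \left(\left(-60 - -20\right) + 3\right) = - 7 \left(\left(-60 + 20\right) + 3\right) = - 7 \left(-40 + 3\right) = \left(-7\right) \left(-37\right) = 259$)
$\left(k - 15 T{\left(4 \right)}\right) 296 = \left(259 - 15 \cdot 4^{2}\right) 296 = \left(259 - 240\right) 296 = 19 \cdot 296 = 5624$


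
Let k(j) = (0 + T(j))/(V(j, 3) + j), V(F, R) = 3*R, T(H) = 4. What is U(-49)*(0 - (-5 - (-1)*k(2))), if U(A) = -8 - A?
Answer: 2091/11 ≈ 190.09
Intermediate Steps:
k(j) = 4/(9 + j) (k(j) = (0 + 4)/(3*3 + j) = 4/(9 + j))
U(-49)*(0 - (-5 - (-1)*k(2))) = (-8 - 1*(-49))*(0 - (-5 - (-1)*4/(9 + 2))) = (-8 + 49)*(0 - (-5 - (-1)*4/11)) = 41*(0 - (-5 - (-1)*4*(1/11))) = 41*(0 - (-5 - (-1)*4/11)) = 41*(0 - (-5 - 1*(-4/11))) = 41*(0 - (-5 + 4/11)) = 41*(0 - 1*(-51/11)) = 41*(0 + 51/11) = 41*(51/11) = 2091/11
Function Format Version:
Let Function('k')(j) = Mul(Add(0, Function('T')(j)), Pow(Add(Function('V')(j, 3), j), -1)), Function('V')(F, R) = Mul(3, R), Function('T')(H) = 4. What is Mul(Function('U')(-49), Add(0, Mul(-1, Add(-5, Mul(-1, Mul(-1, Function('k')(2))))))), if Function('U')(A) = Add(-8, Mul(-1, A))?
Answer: Rational(2091, 11) ≈ 190.09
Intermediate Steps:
Function('k')(j) = Mul(4, Pow(Add(9, j), -1)) (Function('k')(j) = Mul(Add(0, 4), Pow(Add(Mul(3, 3), j), -1)) = Mul(4, Pow(Add(9, j), -1)))
Mul(Function('U')(-49), Add(0, Mul(-1, Add(-5, Mul(-1, Mul(-1, Function('k')(2))))))) = Mul(Add(-8, Mul(-1, -49)), Add(0, Mul(-1, Add(-5, Mul(-1, Mul(-1, Mul(4, Pow(Add(9, 2), -1)))))))) = Mul(Add(-8, 49), Add(0, Mul(-1, Add(-5, Mul(-1, Mul(-1, Mul(4, Pow(11, -1)))))))) = Mul(41, Add(0, Mul(-1, Add(-5, Mul(-1, Mul(-1, Mul(4, Rational(1, 11)))))))) = Mul(41, Add(0, Mul(-1, Add(-5, Mul(-1, Mul(-1, Rational(4, 11))))))) = Mul(41, Add(0, Mul(-1, Add(-5, Mul(-1, Rational(-4, 11)))))) = Mul(41, Add(0, Mul(-1, Add(-5, Rational(4, 11))))) = Mul(41, Add(0, Mul(-1, Rational(-51, 11)))) = Mul(41, Add(0, Rational(51, 11))) = Mul(41, Rational(51, 11)) = Rational(2091, 11)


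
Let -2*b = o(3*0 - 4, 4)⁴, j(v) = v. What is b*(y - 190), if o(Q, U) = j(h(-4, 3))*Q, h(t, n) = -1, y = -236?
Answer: 54528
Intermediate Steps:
o(Q, U) = -Q
b = -128 (b = -(3*0 - 4)⁴/2 = -(0 - 4)⁴/2 = -(-1*(-4))⁴/2 = -½*4⁴ = -½*256 = -128)
b*(y - 190) = -128*(-236 - 190) = -128*(-426) = 54528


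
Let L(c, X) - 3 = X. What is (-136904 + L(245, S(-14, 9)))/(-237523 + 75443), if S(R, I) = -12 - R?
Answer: 136899/162080 ≈ 0.84464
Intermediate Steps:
L(c, X) = 3 + X
(-136904 + L(245, S(-14, 9)))/(-237523 + 75443) = (-136904 + (3 + (-12 - 1*(-14))))/(-237523 + 75443) = (-136904 + (3 + (-12 + 14)))/(-162080) = (-136904 + (3 + 2))*(-1/162080) = (-136904 + 5)*(-1/162080) = -136899*(-1/162080) = 136899/162080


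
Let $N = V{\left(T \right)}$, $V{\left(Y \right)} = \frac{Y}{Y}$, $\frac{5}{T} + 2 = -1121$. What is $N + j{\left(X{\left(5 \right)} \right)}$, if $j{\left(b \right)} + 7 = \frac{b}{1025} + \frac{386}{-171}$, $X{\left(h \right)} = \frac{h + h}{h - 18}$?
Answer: $- \frac{3763322}{455715} \approx -8.2581$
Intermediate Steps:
$T = - \frac{5}{1123}$ ($T = \frac{5}{-2 - 1121} = \frac{5}{-1123} = 5 \left(- \frac{1}{1123}\right) = - \frac{5}{1123} \approx -0.0044524$)
$X{\left(h \right)} = \frac{2 h}{-18 + h}$
$j{\left(b \right)} = - \frac{1583}{171} + \frac{b}{1025}$ ($j{\left(b \right)} = -7 + \left(\frac{b}{1025} + \frac{386}{-171}\right) = -7 + \left(b \frac{1}{1025} + 386 \left(- \frac{1}{171}\right)\right) = -7 + \left(\frac{b}{1025} - \frac{386}{171}\right) = -7 + \left(- \frac{386}{171} + \frac{b}{1025}\right) = - \frac{1583}{171} + \frac{b}{1025}$)
$V{\left(Y \right)} = 1$
$N = 1$
$N + j{\left(X{\left(5 \right)} \right)} = 1 - \left(\frac{1583}{171} - \frac{2 \cdot 5 \frac{1}{-18 + 5}}{1025}\right) = 1 - \left(\frac{1583}{171} - \frac{2 \cdot 5 \frac{1}{-13}}{1025}\right) = 1 - \left(\frac{1583}{171} - \frac{2 \cdot 5 \left(- \frac{1}{13}\right)}{1025}\right) = 1 + \left(- \frac{1583}{171} + \frac{1}{1025} \left(- \frac{10}{13}\right)\right) = 1 - \frac{4219037}{455715} = - \frac{3763322}{455715}$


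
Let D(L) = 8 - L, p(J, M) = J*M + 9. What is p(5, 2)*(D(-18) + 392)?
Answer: 7942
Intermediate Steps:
p(J, M) = 9 + J*M
p(5, 2)*(D(-18) + 392) = (9 + 5*2)*((8 - 1*(-18)) + 392) = (9 + 10)*((8 + 18) + 392) = 19*(26 + 392) = 19*418 = 7942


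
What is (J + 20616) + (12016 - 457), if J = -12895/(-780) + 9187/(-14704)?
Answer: 18460068911/573456 ≈ 32191.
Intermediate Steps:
J = 9122111/573456 (J = -12895*(-1/780) + 9187*(-1/14704) = 2579/156 - 9187/14704 = 9122111/573456 ≈ 15.907)
(J + 20616) + (12016 - 457) = (9122111/573456 + 20616) + (12016 - 457) = 11831491007/573456 + 11559 = 18460068911/573456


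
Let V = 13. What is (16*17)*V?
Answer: 3536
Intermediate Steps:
(16*17)*V = (16*17)*13 = 272*13 = 3536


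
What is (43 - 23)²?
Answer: 400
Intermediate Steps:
(43 - 23)² = 20² = 400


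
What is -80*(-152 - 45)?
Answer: 15760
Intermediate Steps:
-80*(-152 - 45) = -80*(-197) = 15760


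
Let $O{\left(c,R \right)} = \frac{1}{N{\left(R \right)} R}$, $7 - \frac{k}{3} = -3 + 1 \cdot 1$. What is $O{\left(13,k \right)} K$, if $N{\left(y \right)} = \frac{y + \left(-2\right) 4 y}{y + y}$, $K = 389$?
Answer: $- \frac{778}{189} \approx -4.1164$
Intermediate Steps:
$k = 27$ ($k = 21 - 3 \left(-3 + 1 \cdot 1\right) = 21 - 3 \left(-3 + 1\right) = 21 - -6 = 21 + 6 = 27$)
$N{\left(y \right)} = - \frac{7}{2}$ ($N{\left(y \right)} = \frac{y - 8 y}{2 y} = - 7 y \frac{1}{2 y} = - \frac{7}{2}$)
$O{\left(c,R \right)} = - \frac{2}{7 R}$ ($O{\left(c,R \right)} = \frac{1}{\left(- \frac{7}{2}\right) R} = - \frac{2}{7 R}$)
$O{\left(13,k \right)} K = - \frac{2}{7 \cdot 27} \cdot 389 = \left(- \frac{2}{7}\right) \frac{1}{27} \cdot 389 = \left(- \frac{2}{189}\right) 389 = - \frac{778}{189}$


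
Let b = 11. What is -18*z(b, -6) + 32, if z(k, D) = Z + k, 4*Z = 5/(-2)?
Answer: -619/4 ≈ -154.75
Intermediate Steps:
Z = -5/8 (Z = (5/(-2))/4 = (5*(-1/2))/4 = (1/4)*(-5/2) = -5/8 ≈ -0.62500)
z(k, D) = -5/8 + k
-18*z(b, -6) + 32 = -18*(-5/8 + 11) + 32 = -18*83/8 + 32 = -747/4 + 32 = -619/4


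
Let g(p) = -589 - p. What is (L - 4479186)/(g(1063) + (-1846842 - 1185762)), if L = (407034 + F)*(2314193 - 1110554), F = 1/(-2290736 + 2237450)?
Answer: -8701914946144267/53894455072 ≈ -1.6146e+5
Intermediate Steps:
F = -1/53286 (F = 1/(-53286) = -1/53286 ≈ -1.8767e-5)
L = 8701994505445999/17762 (L = (407034 - 1/53286)*(2314193 - 1110554) = (21689213723/53286)*1203639 = 8701994505445999/17762 ≈ 4.8992e+11)
(L - 4479186)/(g(1063) + (-1846842 - 1185762)) = (8701994505445999/17762 - 4479186)/((-589 - 1*1063) + (-1846842 - 1185762)) = 8701914946144267/(17762*((-589 - 1063) - 3032604)) = 8701914946144267/(17762*(-1652 - 3032604)) = (8701914946144267/17762)/(-3034256) = (8701914946144267/17762)*(-1/3034256) = -8701914946144267/53894455072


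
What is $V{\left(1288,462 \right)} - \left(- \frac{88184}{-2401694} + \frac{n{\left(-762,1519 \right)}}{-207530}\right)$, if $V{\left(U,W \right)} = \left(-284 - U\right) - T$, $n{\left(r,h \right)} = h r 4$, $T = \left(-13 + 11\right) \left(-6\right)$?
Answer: $- \frac{200160211278832}{124605888955} \approx -1606.3$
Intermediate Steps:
$T = 12$ ($T = \left(-2\right) \left(-6\right) = 12$)
$n{\left(r,h \right)} = 4 h r$
$V{\left(U,W \right)} = -296 - U$ ($V{\left(U,W \right)} = \left(-284 - U\right) - 12 = -296 - U$)
$V{\left(1288,462 \right)} - \left(- \frac{88184}{-2401694} + \frac{n{\left(-762,1519 \right)}}{-207530}\right) = \left(-296 - 1288\right) - \left(- \frac{88184}{-2401694} + \frac{4 \cdot 1519 \left(-762\right)}{-207530}\right) = \left(-296 - 1288\right) - \left(\left(-88184\right) \left(- \frac{1}{2401694}\right) - - \frac{2314956}{103765}\right) = -1584 - \left(\frac{44092}{1200847} + \frac{2314956}{103765}\right) = -1584 - \frac{2784483174112}{124605888955} = - \frac{200160211278832}{124605888955}$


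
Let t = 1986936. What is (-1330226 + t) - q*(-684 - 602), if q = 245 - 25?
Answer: 939630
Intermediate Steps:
q = 220
(-1330226 + t) - q*(-684 - 602) = (-1330226 + 1986936) - 220*(-684 - 602) = 656710 - 220*(-1286) = 656710 - 1*(-282920) = 656710 + 282920 = 939630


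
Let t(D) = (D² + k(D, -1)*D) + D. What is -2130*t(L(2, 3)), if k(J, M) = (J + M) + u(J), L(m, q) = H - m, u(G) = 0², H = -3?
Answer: -106500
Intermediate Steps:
u(G) = 0
L(m, q) = -3 - m
k(J, M) = J + M (k(J, M) = (J + M) + 0 = J + M)
t(D) = D + D² + D*(-1 + D) (t(D) = (D² + (D - 1)*D) + D = (D² + (-1 + D)*D) + D = (D² + D*(-1 + D)) + D = D + D² + D*(-1 + D))
-2130*t(L(2, 3)) = -4260*(-3 - 1*2)² = -4260*(-3 - 2)² = -4260*(-5)² = -4260*25 = -2130*50 = -106500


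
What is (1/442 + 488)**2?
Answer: 46525195809/195364 ≈ 2.3815e+5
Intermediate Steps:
(1/442 + 488)**2 = (215697/442)**2 = 46525195809/195364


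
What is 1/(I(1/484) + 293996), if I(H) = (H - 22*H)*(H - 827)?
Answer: 234256/68878732583 ≈ 3.4010e-6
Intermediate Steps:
I(H) = -21*H*(-827 + H) (I(H) = (-21*H)*(-827 + H) = -21*H*(-827 + H))
1/(I(1/484) + 293996) = 1/(21*(827 - 1/484)/484 + 293996) = 1/(21*(1/484)*(827 - 1*1/484) + 293996) = 1/(21*(1/484)*(827 - 1/484) + 293996) = 1/(21*(1/484)*(400267/484) + 293996) = 1/(8405607/234256 + 293996) = 1/(68878732583/234256) = 234256/68878732583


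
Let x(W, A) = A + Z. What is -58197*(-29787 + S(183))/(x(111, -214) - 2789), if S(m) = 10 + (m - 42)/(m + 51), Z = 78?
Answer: -45055322041/76050 ≈ -5.9244e+5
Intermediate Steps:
x(W, A) = 78 + A (x(W, A) = A + 78 = 78 + A)
S(m) = 10 + (-42 + m)/(51 + m)
-58197*(-29787 + S(183))/(x(111, -214) - 2789) = -58197*(-29787 + (468 + 11*183)/(51 + 183))/((78 - 214) - 2789) = -58197*(-29787 + (468 + 2013)/234)/(-136 - 2789) = -58197/((-2925/(-29787 + (1/234)*2481))) = -58197/((-2925/(-29787 + 827/78))) = -58197/((-2925/(-2322559/78))) = -58197/((-2925*(-78/2322559))) = -58197/228150/2322559 = -58197*2322559/228150 = -45055322041/76050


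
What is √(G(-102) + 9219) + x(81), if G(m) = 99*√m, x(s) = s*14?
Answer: 1134 + √(9219 + 99*I*√102) ≈ 1230.2 + 5.1991*I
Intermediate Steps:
x(s) = 14*s
√(G(-102) + 9219) + x(81) = √(99*√(-102) + 9219) + 14*81 = √(99*(I*√102) + 9219) + 1134 = √(99*I*√102 + 9219) + 1134 = √(9219 + 99*I*√102) + 1134 = 1134 + √(9219 + 99*I*√102)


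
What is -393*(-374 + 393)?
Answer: -7467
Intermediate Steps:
-393*(-374 + 393) = -393*19 = -7467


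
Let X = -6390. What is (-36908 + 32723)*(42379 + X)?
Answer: -150613965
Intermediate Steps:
(-36908 + 32723)*(42379 + X) = (-36908 + 32723)*(42379 - 6390) = -4185*35989 = -150613965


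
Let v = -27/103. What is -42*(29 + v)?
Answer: -124320/103 ≈ -1207.0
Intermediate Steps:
v = -27/103 (v = -27*1/103 = -27/103 ≈ -0.26214)
-42*(29 + v) = -42*(29 - 27/103) = -42*2960/103 = -124320/103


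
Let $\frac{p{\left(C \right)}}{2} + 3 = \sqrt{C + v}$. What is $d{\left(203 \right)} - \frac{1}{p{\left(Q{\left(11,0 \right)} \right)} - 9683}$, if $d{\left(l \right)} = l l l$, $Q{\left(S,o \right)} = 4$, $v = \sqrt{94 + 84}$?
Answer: $8365427 + \frac{1}{9689 - 2 \sqrt{4 + \sqrt{178}}} \approx 8.3654 \cdot 10^{6}$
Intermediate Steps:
$v = \sqrt{178} \approx 13.342$
$p{\left(C \right)} = -6 + 2 \sqrt{C + \sqrt{178}}$
$d{\left(l \right)} = l^{3}$ ($d{\left(l \right)} = l^{2} l = l^{3}$)
$d{\left(203 \right)} - \frac{1}{p{\left(Q{\left(11,0 \right)} \right)} - 9683} = 203^{3} - \frac{1}{\left(-6 + 2 \sqrt{4 + \sqrt{178}}\right) - 9683} = 8365427 - \frac{1}{-9689 + 2 \sqrt{4 + \sqrt{178}}}$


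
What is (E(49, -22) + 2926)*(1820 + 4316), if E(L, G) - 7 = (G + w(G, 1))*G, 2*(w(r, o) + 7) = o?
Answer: 21844160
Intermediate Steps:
w(r, o) = -7 + o/2
E(L, G) = 7 + G*(-13/2 + G) (E(L, G) = 7 + (G + (-7 + (½)*1))*G = 7 + (G + (-7 + ½))*G = 7 + (G - 13/2)*G = 7 + (-13/2 + G)*G = 7 + G*(-13/2 + G))
(E(49, -22) + 2926)*(1820 + 4316) = ((7 + (-22)² - 13/2*(-22)) + 2926)*(1820 + 4316) = ((7 + 484 + 143) + 2926)*6136 = (634 + 2926)*6136 = 3560*6136 = 21844160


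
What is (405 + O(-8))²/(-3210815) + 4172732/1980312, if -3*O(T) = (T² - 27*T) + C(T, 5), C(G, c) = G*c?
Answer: 659435002079/317920773714 ≈ 2.0742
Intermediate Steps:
O(T) = -T²/3 + 22*T/3 (O(T) = -((T² - 27*T) + T*5)/3 = -((T² - 27*T) + 5*T)/3 = -(T² - 22*T)/3 = -T²/3 + 22*T/3)
(405 + O(-8))²/(-3210815) + 4172732/1980312 = (405 + (⅓)*(-8)*(22 - 1*(-8)))²/(-3210815) + 4172732/1980312 = (405 + (⅓)*(-8)*(22 + 8))²*(-1/3210815) + 4172732*(1/1980312) = (405 + (⅓)*(-8)*30)²*(-1/3210815) + 1043183/495078 = (405 - 80)²*(-1/3210815) + 1043183/495078 = 325²*(-1/3210815) + 1043183/495078 = 105625*(-1/3210815) + 1043183/495078 = -21125/642163 + 1043183/495078 = 659435002079/317920773714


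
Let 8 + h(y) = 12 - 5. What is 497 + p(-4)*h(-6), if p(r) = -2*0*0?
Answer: 497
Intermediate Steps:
p(r) = 0 (p(r) = 0*0 = 0)
h(y) = -1 (h(y) = -8 + (12 - 5) = -8 + 7 = -1)
497 + p(-4)*h(-6) = 497 + 0*(-1) = 497 + 0 = 497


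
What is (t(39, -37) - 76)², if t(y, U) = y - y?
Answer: 5776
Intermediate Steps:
t(y, U) = 0
(t(39, -37) - 76)² = (0 - 76)² = (-76)² = 5776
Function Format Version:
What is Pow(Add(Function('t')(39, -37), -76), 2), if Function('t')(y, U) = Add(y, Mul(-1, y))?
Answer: 5776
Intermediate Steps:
Function('t')(y, U) = 0
Pow(Add(Function('t')(39, -37), -76), 2) = Pow(Add(0, -76), 2) = Pow(-76, 2) = 5776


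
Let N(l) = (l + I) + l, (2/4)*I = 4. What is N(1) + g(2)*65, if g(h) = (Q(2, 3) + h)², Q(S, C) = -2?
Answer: 10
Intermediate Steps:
I = 8 (I = 2*4 = 8)
g(h) = (-2 + h)²
N(l) = 8 + 2*l (N(l) = (l + 8) + l = (8 + l) + l = 8 + 2*l)
N(1) + g(2)*65 = (8 + 2*1) + (-2 + 2)²*65 = (8 + 2) + 0²*65 = 10 + 0*65 = 10 + 0 = 10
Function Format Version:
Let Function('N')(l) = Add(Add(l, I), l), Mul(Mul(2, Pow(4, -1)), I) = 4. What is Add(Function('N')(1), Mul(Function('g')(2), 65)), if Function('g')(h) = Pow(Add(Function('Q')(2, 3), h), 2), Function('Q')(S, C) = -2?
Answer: 10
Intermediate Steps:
I = 8 (I = Mul(2, 4) = 8)
Function('g')(h) = Pow(Add(-2, h), 2)
Function('N')(l) = Add(8, Mul(2, l)) (Function('N')(l) = Add(Add(l, 8), l) = Add(Add(8, l), l) = Add(8, Mul(2, l)))
Add(Function('N')(1), Mul(Function('g')(2), 65)) = Add(Add(8, Mul(2, 1)), Mul(Pow(Add(-2, 2), 2), 65)) = Add(Add(8, 2), Mul(Pow(0, 2), 65)) = Add(10, Mul(0, 65)) = Add(10, 0) = 10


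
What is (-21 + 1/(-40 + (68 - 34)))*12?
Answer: -254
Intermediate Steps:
(-21 + 1/(-40 + (68 - 34)))*12 = (-21 + 1/(-40 + 34))*12 = (-21 + 1/(-6))*12 = (-21 - ⅙)*12 = -127/6*12 = -254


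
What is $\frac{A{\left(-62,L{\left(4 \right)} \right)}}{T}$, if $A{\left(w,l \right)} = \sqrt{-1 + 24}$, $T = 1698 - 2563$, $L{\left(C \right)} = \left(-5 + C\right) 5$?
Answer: $- \frac{\sqrt{23}}{865} \approx -0.0055443$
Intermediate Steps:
$L{\left(C \right)} = -25 + 5 C$
$T = -865$
$A{\left(w,l \right)} = \sqrt{23}$
$\frac{A{\left(-62,L{\left(4 \right)} \right)}}{T} = \frac{\sqrt{23}}{-865} = \sqrt{23} \left(- \frac{1}{865}\right) = - \frac{\sqrt{23}}{865}$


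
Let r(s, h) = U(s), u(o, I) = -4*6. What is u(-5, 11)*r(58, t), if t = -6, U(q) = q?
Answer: -1392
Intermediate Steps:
u(o, I) = -24
r(s, h) = s
u(-5, 11)*r(58, t) = -24*58 = -1392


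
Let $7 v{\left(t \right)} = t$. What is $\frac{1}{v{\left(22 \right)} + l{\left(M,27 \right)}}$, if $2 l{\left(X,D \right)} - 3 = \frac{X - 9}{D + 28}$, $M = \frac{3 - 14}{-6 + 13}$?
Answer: $\frac{770}{3501} \approx 0.21994$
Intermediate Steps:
$v{\left(t \right)} = \frac{t}{7}$
$M = - \frac{11}{7} \approx -1.5714$
$l{\left(X,D \right)} = \frac{3}{2} + \frac{-9 + X}{2 \left(28 + D\right)}$ ($l{\left(X,D \right)} = \frac{3}{2} + \frac{\left(X - 9\right) \frac{1}{D + 28}}{2} = \frac{3}{2} + \frac{\left(-9 + X\right) \frac{1}{28 + D}}{2} = \frac{3}{2} + \frac{\frac{1}{28 + D} \left(-9 + X\right)}{2} = \frac{3}{2} + \frac{-9 + X}{2 \left(28 + D\right)}$)
$\frac{1}{v{\left(22 \right)} + l{\left(M,27 \right)}} = \frac{1}{\frac{1}{7} \cdot 22 + \frac{75 - \frac{11}{7} + 3 \cdot 27}{2 \left(28 + 27\right)}} = \frac{1}{\frac{22}{7} + \frac{75 - \frac{11}{7} + 81}{2 \cdot 55}} = \frac{1}{\frac{22}{7} + \frac{1}{2} \cdot \frac{1}{55} \cdot \frac{1081}{7}} = \frac{1}{\frac{22}{7} + \frac{1081}{770}} = \frac{1}{\frac{3501}{770}} = \frac{770}{3501}$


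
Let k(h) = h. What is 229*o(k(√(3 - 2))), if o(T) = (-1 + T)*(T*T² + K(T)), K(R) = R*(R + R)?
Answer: 0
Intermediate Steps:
K(R) = 2*R² (K(R) = R*(2*R) = 2*R²)
o(T) = (-1 + T)*(T³ + 2*T²) (o(T) = (-1 + T)*(T*T² + 2*T²) = (-1 + T)*(T³ + 2*T²))
229*o(k(√(3 - 2))) = 229*((√(3 - 2))²*(-2 + √(3 - 2) + (√(3 - 2))²)) = 229*((√1)²*(-2 + √1 + (√1)²)) = 229*(1²*(-2 + 1 + 1²)) = 229*(1*(-2 + 1 + 1)) = 229*(1*0) = 229*0 = 0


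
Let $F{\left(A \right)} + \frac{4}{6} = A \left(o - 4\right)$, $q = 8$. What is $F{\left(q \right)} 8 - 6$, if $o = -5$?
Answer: $- \frac{1762}{3} \approx -587.33$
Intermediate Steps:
$F{\left(A \right)} = - \frac{2}{3} - 9 A$ ($F{\left(A \right)} = - \frac{2}{3} + A \left(-5 - 4\right) = - \frac{2}{3} + A \left(-9\right) = - \frac{2}{3} - 9 A$)
$F{\left(q \right)} 8 - 6 = \left(- \frac{2}{3} - 72\right) 8 - 6 = \left(- \frac{218}{3}\right) 8 - 6 = - \frac{1744}{3} - 6 = - \frac{1762}{3}$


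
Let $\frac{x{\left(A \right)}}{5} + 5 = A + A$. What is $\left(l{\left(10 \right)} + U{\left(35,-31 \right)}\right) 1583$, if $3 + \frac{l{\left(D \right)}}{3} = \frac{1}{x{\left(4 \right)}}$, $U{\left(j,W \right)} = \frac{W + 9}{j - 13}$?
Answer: $- \frac{77567}{5} \approx -15513.0$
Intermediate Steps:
$x{\left(A \right)} = -25 + 10 A$ ($x{\left(A \right)} = -25 + 5 \left(A + A\right) = -25 + 5 \cdot 2 A = -25 + 10 A$)
$U{\left(j,W \right)} = \frac{9 + W}{-13 + j}$
$l{\left(D \right)} = - \frac{44}{5}$ ($l{\left(D \right)} = -9 + \frac{3}{-25 + 10 \cdot 4} = -9 + \frac{3}{-25 + 40} = -9 + \frac{3}{15} = -9 + 3 \cdot \frac{1}{15} = -9 + \frac{1}{5} = - \frac{44}{5}$)
$\left(l{\left(10 \right)} + U{\left(35,-31 \right)}\right) 1583 = \left(- \frac{44}{5} + \frac{9 - 31}{-13 + 35}\right) 1583 = \left(- \frac{44}{5} + \frac{1}{22} \left(-22\right)\right) 1583 = \left(- \frac{44}{5} - 1\right) 1583 = \left(- \frac{49}{5}\right) 1583 = - \frac{77567}{5}$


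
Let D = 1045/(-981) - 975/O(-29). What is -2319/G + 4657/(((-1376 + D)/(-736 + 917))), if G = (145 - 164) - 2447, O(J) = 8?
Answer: -5428611443393/9669747426 ≈ -561.40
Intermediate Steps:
G = -2466 (G = -19 - 2447 = -2466)
D = -964835/7848 (D = 1045/(-981) - 975/8 = 1045*(-1/981) - 975*1/8 = -1045/981 - 975/8 = -964835/7848 ≈ -122.94)
-2319/G + 4657/(((-1376 + D)/(-736 + 917))) = -2319/(-2466) + 4657/(((-1376 - 964835/7848)/(-736 + 917))) = -2319*(-1/2466) + 4657/((-11763683/7848/181)) = 773/822 + 4657/((-11763683/7848*1/181)) = 773/822 + 4657/(-11763683/1420488) = 773/822 + 4657*(-1420488/11763683) = 773/822 - 6615212616/11763683 = -5428611443393/9669747426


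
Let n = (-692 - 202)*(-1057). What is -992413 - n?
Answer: -1937371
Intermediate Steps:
n = 944958 (n = -894*(-1057) = 944958)
-992413 - n = -992413 - 1*944958 = -992413 - 944958 = -1937371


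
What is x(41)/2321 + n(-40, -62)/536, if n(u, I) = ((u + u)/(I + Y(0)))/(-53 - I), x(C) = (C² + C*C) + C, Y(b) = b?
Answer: 63623884/43386453 ≈ 1.4664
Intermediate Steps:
x(C) = C + 2*C² (x(C) = (C² + C²) + C = 2*C² + C = C + 2*C²)
n(u, I) = 2*u/(I*(-53 - I)) (n(u, I) = ((u + u)/(I + 0))/(-53 - I) = ((2*u)/I)/(-53 - I) = (2*u/I)/(-53 - I) = 2*u/(I*(-53 - I)))
x(41)/2321 + n(-40, -62)/536 = (41*(1 + 2*41))/2321 - 2*(-40)/(-62*(53 - 62))/536 = (41*(1 + 82))*(1/2321) - 2*(-40)*(-1/62)/(-9)*(1/536) = (41*83)*(1/2321) - 2*(-40)*(-1/62)*(-⅑)*(1/536) = 3403*(1/2321) + (40/279)*(1/536) = 3403/2321 + 5/18693 = 63623884/43386453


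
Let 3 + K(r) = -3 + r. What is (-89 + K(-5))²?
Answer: 10000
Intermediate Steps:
K(r) = -6 + r (K(r) = -3 + (-3 + r) = -6 + r)
(-89 + K(-5))² = (-89 + (-6 - 5))² = (-89 - 11)² = (-100)² = 10000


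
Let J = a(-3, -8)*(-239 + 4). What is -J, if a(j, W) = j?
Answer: -705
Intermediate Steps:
J = 705 (J = -3*(-239 + 4) = -3*(-235) = 705)
-J = -1*705 = -705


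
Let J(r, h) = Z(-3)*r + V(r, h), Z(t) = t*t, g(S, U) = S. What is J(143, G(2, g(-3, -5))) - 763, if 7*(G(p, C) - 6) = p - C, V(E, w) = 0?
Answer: 524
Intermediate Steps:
Z(t) = t²
G(p, C) = 6 - C/7 + p/7 (G(p, C) = 6 + (p - C)/7 = 6 + (-C/7 + p/7) = 6 - C/7 + p/7)
J(r, h) = 9*r (J(r, h) = (-3)²*r + 0 = 9*r + 0 = 9*r)
J(143, G(2, g(-3, -5))) - 763 = 9*143 - 763 = 1287 - 763 = 524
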